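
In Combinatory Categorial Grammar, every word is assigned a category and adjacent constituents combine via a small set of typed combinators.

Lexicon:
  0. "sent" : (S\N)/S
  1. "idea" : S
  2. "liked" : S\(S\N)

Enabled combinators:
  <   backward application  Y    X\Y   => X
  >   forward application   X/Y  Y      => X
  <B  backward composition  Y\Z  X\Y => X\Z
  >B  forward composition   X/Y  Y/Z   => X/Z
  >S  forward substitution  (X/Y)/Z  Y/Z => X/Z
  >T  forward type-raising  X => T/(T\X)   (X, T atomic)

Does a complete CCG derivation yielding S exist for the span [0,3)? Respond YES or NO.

YES

[0,3] S   <
  [0,2] S\N   >
    [0,1] "sent" : (S\N)/S
    [1,2] "idea" : S
  [2,3] "liked" : S\(S\N)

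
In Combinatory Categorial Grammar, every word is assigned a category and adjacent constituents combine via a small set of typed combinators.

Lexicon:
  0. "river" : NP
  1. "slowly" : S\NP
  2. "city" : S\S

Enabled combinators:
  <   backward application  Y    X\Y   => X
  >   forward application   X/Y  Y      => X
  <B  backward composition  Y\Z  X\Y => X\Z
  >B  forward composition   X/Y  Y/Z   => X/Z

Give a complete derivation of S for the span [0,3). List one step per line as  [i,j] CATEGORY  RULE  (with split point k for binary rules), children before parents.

[0,3] S   <
  [0,1] "river" : NP
  [1,3] S\NP   <B
    [1,2] "slowly" : S\NP
    [2,3] "city" : S\S

[0,1] NP  lex  "river"
[1,2] S\NP  lex  "slowly"
[2,3] S\S  lex  "city"
[1,3] S\NP  <B  k=2
[0,3] S  <  k=1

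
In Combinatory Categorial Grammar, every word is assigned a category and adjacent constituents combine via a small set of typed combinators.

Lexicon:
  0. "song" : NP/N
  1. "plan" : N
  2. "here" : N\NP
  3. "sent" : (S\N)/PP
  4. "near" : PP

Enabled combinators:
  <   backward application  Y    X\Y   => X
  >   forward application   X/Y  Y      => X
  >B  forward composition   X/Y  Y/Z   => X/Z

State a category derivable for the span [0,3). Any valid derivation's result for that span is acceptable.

N

[0,5] S   <
  [0,3] N   <
    [0,2] NP   >
      [0,1] "song" : NP/N
      [1,2] "plan" : N
    [2,3] "here" : N\NP
  [3,5] S\N   >
    [3,4] "sent" : (S\N)/PP
    [4,5] "near" : PP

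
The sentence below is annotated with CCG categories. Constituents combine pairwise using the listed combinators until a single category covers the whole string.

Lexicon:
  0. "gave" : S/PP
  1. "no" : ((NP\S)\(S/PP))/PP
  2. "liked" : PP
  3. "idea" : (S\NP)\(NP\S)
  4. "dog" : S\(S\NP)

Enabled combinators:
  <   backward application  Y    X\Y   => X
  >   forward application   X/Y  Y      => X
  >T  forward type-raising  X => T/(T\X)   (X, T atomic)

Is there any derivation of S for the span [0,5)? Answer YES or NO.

YES

[0,5] S   <
  [0,4] S\NP   <
    [0,3] NP\S   <
      [0,1] "gave" : S/PP
      [1,3] (NP\S)\(S/PP)   >
        [1,2] "no" : ((NP\S)\(S/PP))/PP
        [2,3] "liked" : PP
    [3,4] "idea" : (S\NP)\(NP\S)
  [4,5] "dog" : S\(S\NP)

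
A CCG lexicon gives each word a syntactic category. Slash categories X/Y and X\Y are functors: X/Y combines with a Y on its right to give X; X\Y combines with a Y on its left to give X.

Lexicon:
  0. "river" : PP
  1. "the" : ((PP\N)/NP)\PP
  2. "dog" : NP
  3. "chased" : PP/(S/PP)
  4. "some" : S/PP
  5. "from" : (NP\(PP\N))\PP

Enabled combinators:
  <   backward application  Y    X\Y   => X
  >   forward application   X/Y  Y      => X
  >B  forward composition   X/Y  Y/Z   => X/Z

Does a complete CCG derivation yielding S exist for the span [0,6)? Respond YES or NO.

PP ((PP\N)/NP)\PP NP PP/(S/PP) S/PP (NP\(PP\N))\PP
CKY chart[0,6] = {NP}; S ∉ chart

NO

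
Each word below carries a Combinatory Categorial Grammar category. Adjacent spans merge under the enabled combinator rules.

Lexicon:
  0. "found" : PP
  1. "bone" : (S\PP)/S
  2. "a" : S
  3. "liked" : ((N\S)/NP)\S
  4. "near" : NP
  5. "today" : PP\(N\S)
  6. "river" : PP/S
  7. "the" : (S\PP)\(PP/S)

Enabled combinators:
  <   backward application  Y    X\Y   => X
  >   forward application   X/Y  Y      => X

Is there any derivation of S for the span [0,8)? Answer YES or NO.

YES

[0,8] S   <
  [0,6] PP   <
    [0,5] N\S   >
      [0,4] (N\S)/NP   <
        [0,3] S   <
          [0,1] "found" : PP
          [1,3] S\PP   >
            [1,2] "bone" : (S\PP)/S
            [2,3] "a" : S
        [3,4] "liked" : ((N\S)/NP)\S
      [4,5] "near" : NP
    [5,6] "today" : PP\(N\S)
  [6,8] S\PP   <
    [6,7] "river" : PP/S
    [7,8] "the" : (S\PP)\(PP/S)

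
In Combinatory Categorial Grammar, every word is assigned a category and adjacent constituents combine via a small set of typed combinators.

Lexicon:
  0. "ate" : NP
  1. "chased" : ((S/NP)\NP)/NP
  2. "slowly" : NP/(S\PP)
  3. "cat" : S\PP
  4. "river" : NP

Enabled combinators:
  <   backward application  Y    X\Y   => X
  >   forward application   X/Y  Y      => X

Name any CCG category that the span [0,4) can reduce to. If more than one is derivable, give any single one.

[0,5] S   >
  [0,4] S/NP   <
    [0,1] "ate" : NP
    [1,4] (S/NP)\NP   >
      [1,2] "chased" : ((S/NP)\NP)/NP
      [2,4] NP   >
        [2,3] "slowly" : NP/(S\PP)
        [3,4] "cat" : S\PP
  [4,5] "river" : NP

S/NP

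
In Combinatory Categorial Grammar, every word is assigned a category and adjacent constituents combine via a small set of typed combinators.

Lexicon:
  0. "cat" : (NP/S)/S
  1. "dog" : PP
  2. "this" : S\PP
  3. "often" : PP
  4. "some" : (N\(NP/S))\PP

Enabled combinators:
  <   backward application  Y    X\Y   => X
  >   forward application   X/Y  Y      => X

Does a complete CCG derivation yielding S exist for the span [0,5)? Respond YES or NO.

NO

(NP/S)/S PP S\PP PP (N\(NP/S))\PP
CKY chart[0,5] = {N}; S ∉ chart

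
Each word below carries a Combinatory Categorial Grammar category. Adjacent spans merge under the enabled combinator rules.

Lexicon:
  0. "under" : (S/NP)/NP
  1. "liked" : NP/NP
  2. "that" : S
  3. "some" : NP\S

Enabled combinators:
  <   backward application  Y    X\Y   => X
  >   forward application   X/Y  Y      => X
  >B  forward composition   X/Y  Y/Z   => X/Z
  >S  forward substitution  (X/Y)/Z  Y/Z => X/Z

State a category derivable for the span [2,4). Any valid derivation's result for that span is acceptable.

NP

[0,4] S   >
  [0,2] S/NP   >S
    [0,1] "under" : (S/NP)/NP
    [1,2] "liked" : NP/NP
  [2,4] NP   <
    [2,3] "that" : S
    [3,4] "some" : NP\S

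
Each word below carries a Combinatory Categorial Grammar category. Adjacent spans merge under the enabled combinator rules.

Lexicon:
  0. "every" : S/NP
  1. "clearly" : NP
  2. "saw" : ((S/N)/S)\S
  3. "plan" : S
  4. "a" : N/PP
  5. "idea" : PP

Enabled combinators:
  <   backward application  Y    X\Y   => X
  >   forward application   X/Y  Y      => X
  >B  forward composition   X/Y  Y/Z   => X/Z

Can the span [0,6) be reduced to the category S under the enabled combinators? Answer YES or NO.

YES

[0,6] S   >
  [0,4] S/N   >
    [0,3] (S/N)/S   <
      [0,2] S   >
        [0,1] "every" : S/NP
        [1,2] "clearly" : NP
      [2,3] "saw" : ((S/N)/S)\S
    [3,4] "plan" : S
  [4,6] N   >
    [4,5] "a" : N/PP
    [5,6] "idea" : PP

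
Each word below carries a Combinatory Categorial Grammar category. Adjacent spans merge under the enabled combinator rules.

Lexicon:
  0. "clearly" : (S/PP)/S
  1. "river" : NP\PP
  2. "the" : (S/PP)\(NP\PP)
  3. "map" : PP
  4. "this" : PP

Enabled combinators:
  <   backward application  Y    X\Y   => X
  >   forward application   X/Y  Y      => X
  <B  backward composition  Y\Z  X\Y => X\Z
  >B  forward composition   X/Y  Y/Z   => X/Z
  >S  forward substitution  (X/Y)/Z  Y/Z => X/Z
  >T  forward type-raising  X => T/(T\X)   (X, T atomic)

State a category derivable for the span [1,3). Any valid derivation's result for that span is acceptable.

S/PP

[0,5] S   >
  [0,4] S/PP   >
    [0,1] "clearly" : (S/PP)/S
    [1,4] S   >
      [1,3] S/PP   <
        [1,2] "river" : NP\PP
        [2,3] "the" : (S/PP)\(NP\PP)
      [3,4] "map" : PP
  [4,5] "this" : PP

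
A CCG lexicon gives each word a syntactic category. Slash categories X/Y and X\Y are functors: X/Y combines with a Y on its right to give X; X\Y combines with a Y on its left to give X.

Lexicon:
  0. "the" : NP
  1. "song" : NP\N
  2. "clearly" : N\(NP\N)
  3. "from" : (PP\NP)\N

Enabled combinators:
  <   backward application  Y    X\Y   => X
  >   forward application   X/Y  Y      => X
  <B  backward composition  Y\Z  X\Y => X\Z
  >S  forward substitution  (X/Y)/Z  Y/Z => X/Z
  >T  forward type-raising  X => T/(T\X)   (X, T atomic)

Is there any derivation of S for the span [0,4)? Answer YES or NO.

NO

NP NP\N N\(NP\N) (PP\NP)\N
CKY chart[0,4] = {N/(N\PP), NP/(NP\PP), PP, PP/(PP\PP), S/(S\PP)}; S ∉ chart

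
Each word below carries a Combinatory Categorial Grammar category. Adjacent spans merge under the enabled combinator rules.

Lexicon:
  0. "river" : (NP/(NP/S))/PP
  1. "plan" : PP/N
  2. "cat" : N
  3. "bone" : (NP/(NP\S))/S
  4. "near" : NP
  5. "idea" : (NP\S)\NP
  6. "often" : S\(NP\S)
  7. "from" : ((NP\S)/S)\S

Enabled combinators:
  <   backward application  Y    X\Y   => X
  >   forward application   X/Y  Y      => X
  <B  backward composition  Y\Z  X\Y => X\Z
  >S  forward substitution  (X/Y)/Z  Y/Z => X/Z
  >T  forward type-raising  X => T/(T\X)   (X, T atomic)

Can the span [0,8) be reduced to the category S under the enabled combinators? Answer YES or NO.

NO

(NP/(NP/S))/PP PP/N N (NP/(NP\S))/S NP (NP\S)\NP S\(NP\S) ((NP\S)/S)\S
CKY chart[0,8] = {N/(N\NP), NP, NP/(NP\NP), PP/(PP\NP), S/(S\NP)}; S ∉ chart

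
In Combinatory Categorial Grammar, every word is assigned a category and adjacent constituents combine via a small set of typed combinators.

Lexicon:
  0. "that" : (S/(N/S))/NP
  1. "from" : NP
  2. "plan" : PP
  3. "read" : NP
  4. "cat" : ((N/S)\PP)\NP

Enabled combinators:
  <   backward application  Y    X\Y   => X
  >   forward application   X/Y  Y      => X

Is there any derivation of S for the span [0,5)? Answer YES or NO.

YES

[0,5] S   >
  [0,2] S/(N/S)   >
    [0,1] "that" : (S/(N/S))/NP
    [1,2] "from" : NP
  [2,5] N/S   <
    [2,3] "plan" : PP
    [3,5] (N/S)\PP   <
      [3,4] "read" : NP
      [4,5] "cat" : ((N/S)\PP)\NP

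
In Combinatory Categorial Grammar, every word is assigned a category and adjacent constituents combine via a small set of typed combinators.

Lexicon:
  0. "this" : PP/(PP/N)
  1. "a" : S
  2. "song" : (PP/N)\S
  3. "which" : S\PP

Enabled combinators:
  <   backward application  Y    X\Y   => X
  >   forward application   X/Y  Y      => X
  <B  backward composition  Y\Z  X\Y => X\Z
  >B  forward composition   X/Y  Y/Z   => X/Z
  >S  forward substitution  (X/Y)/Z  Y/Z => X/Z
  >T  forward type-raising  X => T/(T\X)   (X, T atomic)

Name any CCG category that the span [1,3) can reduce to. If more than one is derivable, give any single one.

PP/N

[0,4] S   <
  [0,3] PP   >
    [0,1] "this" : PP/(PP/N)
    [1,3] PP/N   <
      [1,2] "a" : S
      [2,3] "song" : (PP/N)\S
  [3,4] "which" : S\PP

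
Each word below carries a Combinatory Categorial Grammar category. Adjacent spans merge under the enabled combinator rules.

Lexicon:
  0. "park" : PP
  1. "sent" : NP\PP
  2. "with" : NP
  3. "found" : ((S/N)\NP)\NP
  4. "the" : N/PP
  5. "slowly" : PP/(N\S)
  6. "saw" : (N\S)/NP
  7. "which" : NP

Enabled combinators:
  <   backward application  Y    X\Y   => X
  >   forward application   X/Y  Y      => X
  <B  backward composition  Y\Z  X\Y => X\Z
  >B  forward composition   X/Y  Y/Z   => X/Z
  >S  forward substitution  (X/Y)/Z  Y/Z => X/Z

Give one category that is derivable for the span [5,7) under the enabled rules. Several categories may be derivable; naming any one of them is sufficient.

PP/NP

[0,8] S   >
  [0,4] S/N   <
    [0,2] NP   <
      [0,1] "park" : PP
      [1,2] "sent" : NP\PP
    [2,4] (S/N)\NP   <
      [2,3] "with" : NP
      [3,4] "found" : ((S/N)\NP)\NP
  [4,8] N   >
    [4,5] "the" : N/PP
    [5,8] PP   >
      [5,7] PP/NP   >B
        [5,6] "slowly" : PP/(N\S)
        [6,7] "saw" : (N\S)/NP
      [7,8] "which" : NP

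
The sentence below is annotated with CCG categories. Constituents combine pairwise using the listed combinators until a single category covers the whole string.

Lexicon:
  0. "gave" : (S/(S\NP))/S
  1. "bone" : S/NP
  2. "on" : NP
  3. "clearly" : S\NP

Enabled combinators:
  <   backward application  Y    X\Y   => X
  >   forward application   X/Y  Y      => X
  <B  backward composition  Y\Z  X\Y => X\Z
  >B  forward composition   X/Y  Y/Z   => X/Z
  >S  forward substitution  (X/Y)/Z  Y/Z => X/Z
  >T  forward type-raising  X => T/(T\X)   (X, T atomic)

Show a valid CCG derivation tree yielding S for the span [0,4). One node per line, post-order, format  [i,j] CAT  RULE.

[0,1] (S/(S\NP))/S  lex  "gave"
[1,2] S/NP  lex  "bone"
[2,3] NP  lex  "on"
[1,3] S  >  k=2
[0,3] S/(S\NP)  >  k=1
[3,4] S\NP  lex  "clearly"
[0,4] S  >  k=3

[0,4] S   >
  [0,3] S/(S\NP)   >
    [0,1] "gave" : (S/(S\NP))/S
    [1,3] S   >
      [1,2] "bone" : S/NP
      [2,3] "on" : NP
  [3,4] "clearly" : S\NP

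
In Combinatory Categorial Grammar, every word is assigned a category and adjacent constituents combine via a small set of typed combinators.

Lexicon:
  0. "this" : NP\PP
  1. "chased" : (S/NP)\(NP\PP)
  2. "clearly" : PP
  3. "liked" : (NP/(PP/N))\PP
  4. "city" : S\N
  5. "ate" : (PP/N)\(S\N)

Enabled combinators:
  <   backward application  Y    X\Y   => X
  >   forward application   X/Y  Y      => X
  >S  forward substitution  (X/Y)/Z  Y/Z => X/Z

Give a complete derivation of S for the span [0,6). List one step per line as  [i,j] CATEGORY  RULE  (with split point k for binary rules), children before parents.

[0,1] NP\PP  lex  "this"
[1,2] (S/NP)\(NP\PP)  lex  "chased"
[0,2] S/NP  <  k=1
[2,3] PP  lex  "clearly"
[3,4] (NP/(PP/N))\PP  lex  "liked"
[2,4] NP/(PP/N)  <  k=3
[4,5] S\N  lex  "city"
[5,6] (PP/N)\(S\N)  lex  "ate"
[4,6] PP/N  <  k=5
[2,6] NP  >  k=4
[0,6] S  >  k=2

[0,6] S   >
  [0,2] S/NP   <
    [0,1] "this" : NP\PP
    [1,2] "chased" : (S/NP)\(NP\PP)
  [2,6] NP   >
    [2,4] NP/(PP/N)   <
      [2,3] "clearly" : PP
      [3,4] "liked" : (NP/(PP/N))\PP
    [4,6] PP/N   <
      [4,5] "city" : S\N
      [5,6] "ate" : (PP/N)\(S\N)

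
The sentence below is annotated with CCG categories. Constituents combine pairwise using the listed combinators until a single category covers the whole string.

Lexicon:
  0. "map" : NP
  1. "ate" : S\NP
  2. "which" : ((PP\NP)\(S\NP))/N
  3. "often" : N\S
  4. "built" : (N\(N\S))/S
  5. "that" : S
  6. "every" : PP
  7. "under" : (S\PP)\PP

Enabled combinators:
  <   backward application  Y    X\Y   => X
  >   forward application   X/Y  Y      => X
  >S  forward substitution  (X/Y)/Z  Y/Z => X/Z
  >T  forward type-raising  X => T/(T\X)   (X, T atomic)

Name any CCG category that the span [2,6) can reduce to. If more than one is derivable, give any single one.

[0,8] S   <
  [0,6] PP   >
    [0,1] PP/(PP\NP)   >T
      [0,1] "map" : NP
    [1,6] PP\NP   <
      [1,2] "ate" : S\NP
      [2,6] (PP\NP)\(S\NP)   >
        [2,3] "which" : ((PP\NP)\(S\NP))/N
        [3,6] N   <
          [3,4] "often" : N\S
          [4,6] N\(N\S)   >
            [4,5] "built" : (N\(N\S))/S
            [5,6] "that" : S
  [6,8] S\PP   <
    [6,7] "every" : PP
    [7,8] "under" : (S\PP)\PP

(PP\NP)\(S\NP)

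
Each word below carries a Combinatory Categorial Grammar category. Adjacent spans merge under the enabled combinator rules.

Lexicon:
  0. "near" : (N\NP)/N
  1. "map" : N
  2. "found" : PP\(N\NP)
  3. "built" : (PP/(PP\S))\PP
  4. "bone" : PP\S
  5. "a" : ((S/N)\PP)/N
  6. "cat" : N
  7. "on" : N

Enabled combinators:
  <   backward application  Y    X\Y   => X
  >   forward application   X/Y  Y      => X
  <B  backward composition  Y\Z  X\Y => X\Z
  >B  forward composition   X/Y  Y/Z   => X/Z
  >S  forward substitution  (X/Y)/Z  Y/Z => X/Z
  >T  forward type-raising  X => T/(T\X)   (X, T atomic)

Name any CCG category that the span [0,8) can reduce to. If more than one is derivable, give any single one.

S

[0,8] S   >
  [0,7] S/N   <
    [0,5] PP   >
      [0,4] PP/(PP\S)   <
        [0,3] PP   <
          [0,2] N\NP   >
            [0,1] "near" : (N\NP)/N
            [1,2] "map" : N
          [2,3] "found" : PP\(N\NP)
        [3,4] "built" : (PP/(PP\S))\PP
      [4,5] "bone" : PP\S
    [5,7] (S/N)\PP   >
      [5,6] "a" : ((S/N)\PP)/N
      [6,7] "cat" : N
  [7,8] "on" : N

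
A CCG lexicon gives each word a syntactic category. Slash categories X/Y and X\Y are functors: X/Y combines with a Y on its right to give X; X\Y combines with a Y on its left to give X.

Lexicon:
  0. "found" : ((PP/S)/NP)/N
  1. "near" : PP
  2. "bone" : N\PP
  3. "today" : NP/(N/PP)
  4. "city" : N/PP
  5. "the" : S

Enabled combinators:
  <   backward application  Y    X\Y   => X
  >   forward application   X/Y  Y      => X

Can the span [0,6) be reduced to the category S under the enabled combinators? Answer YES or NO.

NO

((PP/S)/NP)/N PP N\PP NP/(N/PP) N/PP S
CKY chart[0,6] = {PP}; S ∉ chart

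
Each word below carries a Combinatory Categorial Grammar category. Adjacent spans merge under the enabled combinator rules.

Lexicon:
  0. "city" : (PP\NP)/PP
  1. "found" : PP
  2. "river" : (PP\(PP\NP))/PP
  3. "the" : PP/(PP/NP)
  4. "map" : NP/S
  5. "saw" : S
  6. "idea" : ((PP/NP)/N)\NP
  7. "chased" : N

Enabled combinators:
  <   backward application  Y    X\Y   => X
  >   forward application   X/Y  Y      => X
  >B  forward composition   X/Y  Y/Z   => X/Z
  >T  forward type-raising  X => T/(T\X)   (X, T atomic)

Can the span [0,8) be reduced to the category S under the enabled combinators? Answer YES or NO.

NO

(PP\NP)/PP PP (PP\(PP\NP))/PP PP/(PP/NP) NP/S S ((PP/NP)/N)\NP N
CKY chart[0,8] = {N/(N\PP), NP/(NP\PP), PP, PP/(PP\PP), S/(S\PP)}; S ∉ chart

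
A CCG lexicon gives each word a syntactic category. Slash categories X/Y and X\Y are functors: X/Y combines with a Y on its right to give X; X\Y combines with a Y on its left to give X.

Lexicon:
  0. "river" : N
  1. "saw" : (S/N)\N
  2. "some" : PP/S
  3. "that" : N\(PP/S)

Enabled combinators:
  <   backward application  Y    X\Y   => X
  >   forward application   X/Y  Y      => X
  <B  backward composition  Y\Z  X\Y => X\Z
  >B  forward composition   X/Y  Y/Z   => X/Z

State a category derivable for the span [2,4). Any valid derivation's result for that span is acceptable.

N

[0,4] S   >
  [0,2] S/N   <
    [0,1] "river" : N
    [1,2] "saw" : (S/N)\N
  [2,4] N   <
    [2,3] "some" : PP/S
    [3,4] "that" : N\(PP/S)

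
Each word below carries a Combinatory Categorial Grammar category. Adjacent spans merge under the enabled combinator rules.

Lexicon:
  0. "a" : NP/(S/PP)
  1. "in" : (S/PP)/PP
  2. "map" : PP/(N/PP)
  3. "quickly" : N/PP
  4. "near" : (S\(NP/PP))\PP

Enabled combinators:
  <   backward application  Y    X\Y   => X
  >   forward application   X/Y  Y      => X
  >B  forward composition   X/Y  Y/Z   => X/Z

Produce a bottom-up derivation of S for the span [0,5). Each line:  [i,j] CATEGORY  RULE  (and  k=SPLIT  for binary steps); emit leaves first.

[0,5] S   <
  [0,2] NP/PP   >B
    [0,1] "a" : NP/(S/PP)
    [1,2] "in" : (S/PP)/PP
  [2,5] S\(NP/PP)   <
    [2,4] PP   >
      [2,3] "map" : PP/(N/PP)
      [3,4] "quickly" : N/PP
    [4,5] "near" : (S\(NP/PP))\PP

[0,1] NP/(S/PP)  lex  "a"
[1,2] (S/PP)/PP  lex  "in"
[0,2] NP/PP  >B  k=1
[2,3] PP/(N/PP)  lex  "map"
[3,4] N/PP  lex  "quickly"
[2,4] PP  >  k=3
[4,5] (S\(NP/PP))\PP  lex  "near"
[2,5] S\(NP/PP)  <  k=4
[0,5] S  <  k=2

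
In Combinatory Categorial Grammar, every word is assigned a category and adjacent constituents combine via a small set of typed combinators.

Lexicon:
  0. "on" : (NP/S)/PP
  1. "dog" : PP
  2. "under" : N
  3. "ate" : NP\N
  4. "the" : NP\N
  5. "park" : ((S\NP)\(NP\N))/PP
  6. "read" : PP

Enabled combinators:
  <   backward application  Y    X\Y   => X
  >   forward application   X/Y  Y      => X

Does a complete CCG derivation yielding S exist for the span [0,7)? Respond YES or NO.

NO

(NP/S)/PP PP N NP\N NP\N ((S\NP)\(NP\N))/PP PP
CKY chart[0,7] = {NP}; S ∉ chart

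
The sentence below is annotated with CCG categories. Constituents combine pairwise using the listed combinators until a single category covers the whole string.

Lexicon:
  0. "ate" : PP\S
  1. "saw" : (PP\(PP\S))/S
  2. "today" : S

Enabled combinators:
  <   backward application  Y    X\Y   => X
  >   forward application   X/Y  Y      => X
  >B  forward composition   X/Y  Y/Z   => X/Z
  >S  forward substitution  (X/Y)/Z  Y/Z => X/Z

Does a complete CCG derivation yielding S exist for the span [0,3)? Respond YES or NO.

PP\S (PP\(PP\S))/S S
CKY chart[0,3] = {PP}; S ∉ chart

NO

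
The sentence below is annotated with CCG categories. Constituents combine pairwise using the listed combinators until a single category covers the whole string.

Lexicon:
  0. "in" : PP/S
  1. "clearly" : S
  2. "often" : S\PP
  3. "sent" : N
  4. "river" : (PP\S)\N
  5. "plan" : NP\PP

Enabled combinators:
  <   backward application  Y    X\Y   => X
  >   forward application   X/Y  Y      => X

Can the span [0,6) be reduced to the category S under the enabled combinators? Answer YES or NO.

NO

PP/S S S\PP N (PP\S)\N NP\PP
CKY chart[0,6] = {NP}; S ∉ chart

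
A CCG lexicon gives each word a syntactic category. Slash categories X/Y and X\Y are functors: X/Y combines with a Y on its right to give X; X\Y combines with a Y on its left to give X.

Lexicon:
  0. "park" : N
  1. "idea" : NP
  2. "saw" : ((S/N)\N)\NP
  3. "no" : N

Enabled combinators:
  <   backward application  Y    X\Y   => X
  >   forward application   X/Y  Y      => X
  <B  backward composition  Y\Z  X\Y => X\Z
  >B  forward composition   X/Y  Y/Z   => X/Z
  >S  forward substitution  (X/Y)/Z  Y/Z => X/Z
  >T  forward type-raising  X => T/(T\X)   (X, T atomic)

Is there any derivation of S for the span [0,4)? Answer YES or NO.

YES

[0,4] S   >
  [0,3] S/N   <
    [0,1] "park" : N
    [1,3] (S/N)\N   <
      [1,2] "idea" : NP
      [2,3] "saw" : ((S/N)\N)\NP
  [3,4] "no" : N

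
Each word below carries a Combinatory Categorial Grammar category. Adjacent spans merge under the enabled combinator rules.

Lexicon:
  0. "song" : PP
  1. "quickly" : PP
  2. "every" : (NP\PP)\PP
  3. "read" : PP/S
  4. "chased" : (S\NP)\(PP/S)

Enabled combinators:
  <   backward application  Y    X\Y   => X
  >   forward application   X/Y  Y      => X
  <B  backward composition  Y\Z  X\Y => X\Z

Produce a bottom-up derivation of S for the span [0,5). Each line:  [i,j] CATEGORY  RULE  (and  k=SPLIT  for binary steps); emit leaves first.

[0,1] PP  lex  "song"
[1,2] PP  lex  "quickly"
[2,3] (NP\PP)\PP  lex  "every"
[1,3] NP\PP  <  k=2
[0,3] NP  <  k=1
[3,4] PP/S  lex  "read"
[4,5] (S\NP)\(PP/S)  lex  "chased"
[3,5] S\NP  <  k=4
[0,5] S  <  k=3

[0,5] S   <
  [0,3] NP   <
    [0,1] "song" : PP
    [1,3] NP\PP   <
      [1,2] "quickly" : PP
      [2,3] "every" : (NP\PP)\PP
  [3,5] S\NP   <
    [3,4] "read" : PP/S
    [4,5] "chased" : (S\NP)\(PP/S)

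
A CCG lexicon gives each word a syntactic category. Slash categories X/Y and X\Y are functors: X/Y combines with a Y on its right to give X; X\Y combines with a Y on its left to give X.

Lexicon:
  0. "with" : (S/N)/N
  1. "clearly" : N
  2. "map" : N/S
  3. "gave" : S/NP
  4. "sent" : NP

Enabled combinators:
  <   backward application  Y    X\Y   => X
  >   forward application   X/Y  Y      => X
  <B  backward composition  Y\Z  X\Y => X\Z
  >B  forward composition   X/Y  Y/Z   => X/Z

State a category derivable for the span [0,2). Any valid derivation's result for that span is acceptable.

[0,5] S   >
  [0,4] S/NP   >B
    [0,2] S/N   >
      [0,1] "with" : (S/N)/N
      [1,2] "clearly" : N
    [2,4] N/NP   >B
      [2,3] "map" : N/S
      [3,4] "gave" : S/NP
  [4,5] "sent" : NP

S/N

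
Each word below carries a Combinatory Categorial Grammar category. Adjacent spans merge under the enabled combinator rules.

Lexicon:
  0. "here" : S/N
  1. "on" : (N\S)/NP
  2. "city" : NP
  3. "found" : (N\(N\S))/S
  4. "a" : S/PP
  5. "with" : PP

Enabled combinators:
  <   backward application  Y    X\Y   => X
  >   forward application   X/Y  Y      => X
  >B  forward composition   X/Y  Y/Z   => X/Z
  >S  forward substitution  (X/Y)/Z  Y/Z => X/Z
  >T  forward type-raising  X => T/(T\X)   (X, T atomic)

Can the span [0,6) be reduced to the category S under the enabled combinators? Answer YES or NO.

[0,6] S   >
  [0,1] "here" : S/N
  [1,6] N   <
    [1,3] N\S   >
      [1,2] "on" : (N\S)/NP
      [2,3] "city" : NP
    [3,6] N\(N\S)   >
      [3,4] "found" : (N\(N\S))/S
      [4,6] S   >
        [4,5] "a" : S/PP
        [5,6] "with" : PP

YES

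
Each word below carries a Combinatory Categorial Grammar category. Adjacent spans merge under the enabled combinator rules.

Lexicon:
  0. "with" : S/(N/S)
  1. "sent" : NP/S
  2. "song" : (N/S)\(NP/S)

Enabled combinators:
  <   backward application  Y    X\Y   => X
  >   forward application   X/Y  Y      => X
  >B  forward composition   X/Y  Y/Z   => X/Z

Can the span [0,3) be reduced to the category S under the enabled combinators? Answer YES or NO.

YES

[0,3] S   >
  [0,1] "with" : S/(N/S)
  [1,3] N/S   <
    [1,2] "sent" : NP/S
    [2,3] "song" : (N/S)\(NP/S)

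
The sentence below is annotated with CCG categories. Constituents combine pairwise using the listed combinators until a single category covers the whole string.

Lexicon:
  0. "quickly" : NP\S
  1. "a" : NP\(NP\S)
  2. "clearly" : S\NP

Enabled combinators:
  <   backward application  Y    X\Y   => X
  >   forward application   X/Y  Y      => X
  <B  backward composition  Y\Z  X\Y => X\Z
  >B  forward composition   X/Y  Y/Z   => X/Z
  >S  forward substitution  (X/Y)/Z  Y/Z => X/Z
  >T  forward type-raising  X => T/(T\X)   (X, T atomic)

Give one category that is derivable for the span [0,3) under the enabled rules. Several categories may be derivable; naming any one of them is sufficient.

[0,3] S   <
  [0,2] NP   <
    [0,1] "quickly" : NP\S
    [1,2] "a" : NP\(NP\S)
  [2,3] "clearly" : S\NP

S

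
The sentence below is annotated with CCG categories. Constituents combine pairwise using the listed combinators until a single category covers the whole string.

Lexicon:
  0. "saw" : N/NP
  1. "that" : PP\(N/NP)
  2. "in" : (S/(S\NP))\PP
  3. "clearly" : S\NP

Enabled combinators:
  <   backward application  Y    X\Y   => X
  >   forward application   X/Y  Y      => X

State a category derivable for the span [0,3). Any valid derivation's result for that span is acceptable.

S/(S\NP)

[0,4] S   >
  [0,3] S/(S\NP)   <
    [0,2] PP   <
      [0,1] "saw" : N/NP
      [1,2] "that" : PP\(N/NP)
    [2,3] "in" : (S/(S\NP))\PP
  [3,4] "clearly" : S\NP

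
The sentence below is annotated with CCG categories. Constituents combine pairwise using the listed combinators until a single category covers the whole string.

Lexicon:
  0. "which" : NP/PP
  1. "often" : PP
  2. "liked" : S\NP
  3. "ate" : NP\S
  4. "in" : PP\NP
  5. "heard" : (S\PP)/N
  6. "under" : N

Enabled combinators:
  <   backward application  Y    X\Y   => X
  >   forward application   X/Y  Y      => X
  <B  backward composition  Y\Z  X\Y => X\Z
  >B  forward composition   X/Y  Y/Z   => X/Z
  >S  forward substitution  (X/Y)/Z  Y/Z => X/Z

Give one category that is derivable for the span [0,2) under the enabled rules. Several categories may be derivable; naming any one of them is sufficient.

NP

[0,7] S   <
  [0,5] PP   <
    [0,2] NP   >
      [0,1] "which" : NP/PP
      [1,2] "often" : PP
    [2,5] PP\NP   <B
      [2,4] NP\NP   <B
        [2,3] "liked" : S\NP
        [3,4] "ate" : NP\S
      [4,5] "in" : PP\NP
  [5,7] S\PP   >
    [5,6] "heard" : (S\PP)/N
    [6,7] "under" : N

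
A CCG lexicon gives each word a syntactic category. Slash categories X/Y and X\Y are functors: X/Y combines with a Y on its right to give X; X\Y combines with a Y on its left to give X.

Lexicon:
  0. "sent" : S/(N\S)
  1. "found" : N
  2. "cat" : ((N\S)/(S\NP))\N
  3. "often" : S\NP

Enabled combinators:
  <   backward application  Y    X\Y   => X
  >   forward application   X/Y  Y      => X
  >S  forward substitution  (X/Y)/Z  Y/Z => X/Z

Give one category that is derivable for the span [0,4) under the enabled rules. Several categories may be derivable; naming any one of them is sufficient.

[0,4] S   >
  [0,1] "sent" : S/(N\S)
  [1,4] N\S   >
    [1,3] (N\S)/(S\NP)   <
      [1,2] "found" : N
      [2,3] "cat" : ((N\S)/(S\NP))\N
    [3,4] "often" : S\NP

S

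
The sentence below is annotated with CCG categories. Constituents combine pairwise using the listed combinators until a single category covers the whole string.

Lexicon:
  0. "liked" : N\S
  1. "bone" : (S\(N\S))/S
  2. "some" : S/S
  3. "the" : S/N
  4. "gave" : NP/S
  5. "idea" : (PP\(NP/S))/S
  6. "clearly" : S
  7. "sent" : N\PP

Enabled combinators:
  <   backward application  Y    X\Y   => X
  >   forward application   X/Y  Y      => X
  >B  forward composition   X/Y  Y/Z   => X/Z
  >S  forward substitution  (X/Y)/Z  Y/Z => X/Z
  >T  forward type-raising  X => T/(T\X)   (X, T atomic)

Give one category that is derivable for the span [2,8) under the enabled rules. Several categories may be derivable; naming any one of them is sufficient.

[0,8] S   <
  [0,1] "liked" : N\S
  [1,8] S\(N\S)   >
    [1,2] "bone" : (S\(N\S))/S
    [2,8] S   >
      [2,4] S/N   >B
        [2,3] "some" : S/S
        [3,4] "the" : S/N
      [4,8] N   <
        [4,7] PP   <
          [4,5] "gave" : NP/S
          [5,7] PP\(NP/S)   >
            [5,6] "idea" : (PP\(NP/S))/S
            [6,7] "clearly" : S
        [7,8] "sent" : N\PP

S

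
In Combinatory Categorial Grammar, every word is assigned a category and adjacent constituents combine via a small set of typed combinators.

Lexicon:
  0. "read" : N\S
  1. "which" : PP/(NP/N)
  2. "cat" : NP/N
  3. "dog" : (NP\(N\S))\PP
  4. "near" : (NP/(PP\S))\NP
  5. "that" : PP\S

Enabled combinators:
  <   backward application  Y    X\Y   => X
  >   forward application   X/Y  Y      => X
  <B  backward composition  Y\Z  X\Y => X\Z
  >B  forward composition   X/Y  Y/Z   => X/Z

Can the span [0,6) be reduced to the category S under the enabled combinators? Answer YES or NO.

N\S PP/(NP/N) NP/N (NP\(N\S))\PP (NP/(PP\S))\NP PP\S
CKY chart[0,6] = {NP}; S ∉ chart

NO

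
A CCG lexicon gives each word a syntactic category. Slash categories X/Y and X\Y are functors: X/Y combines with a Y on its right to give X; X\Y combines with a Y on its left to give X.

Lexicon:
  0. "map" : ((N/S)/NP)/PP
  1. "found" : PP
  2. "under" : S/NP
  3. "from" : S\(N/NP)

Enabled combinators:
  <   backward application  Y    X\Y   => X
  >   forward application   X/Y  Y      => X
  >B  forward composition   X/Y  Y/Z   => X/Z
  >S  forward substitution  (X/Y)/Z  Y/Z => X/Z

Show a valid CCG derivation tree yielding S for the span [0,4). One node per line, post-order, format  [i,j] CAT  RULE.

[0,4] S   <
  [0,3] N/NP   >S
    [0,2] (N/S)/NP   >
      [0,1] "map" : ((N/S)/NP)/PP
      [1,2] "found" : PP
    [2,3] "under" : S/NP
  [3,4] "from" : S\(N/NP)

[0,1] ((N/S)/NP)/PP  lex  "map"
[1,2] PP  lex  "found"
[0,2] (N/S)/NP  >  k=1
[2,3] S/NP  lex  "under"
[0,3] N/NP  >S  k=2
[3,4] S\(N/NP)  lex  "from"
[0,4] S  <  k=3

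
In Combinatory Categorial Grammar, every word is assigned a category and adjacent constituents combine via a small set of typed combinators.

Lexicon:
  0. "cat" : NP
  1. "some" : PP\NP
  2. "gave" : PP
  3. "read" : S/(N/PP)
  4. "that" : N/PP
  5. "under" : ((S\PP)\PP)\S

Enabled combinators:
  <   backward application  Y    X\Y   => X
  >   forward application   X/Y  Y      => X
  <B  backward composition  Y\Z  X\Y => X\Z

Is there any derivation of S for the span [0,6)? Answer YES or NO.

YES

[0,6] S   <
  [0,2] PP   <
    [0,1] "cat" : NP
    [1,2] "some" : PP\NP
  [2,6] S\PP   <
    [2,3] "gave" : PP
    [3,6] (S\PP)\PP   <
      [3,5] S   >
        [3,4] "read" : S/(N/PP)
        [4,5] "that" : N/PP
      [5,6] "under" : ((S\PP)\PP)\S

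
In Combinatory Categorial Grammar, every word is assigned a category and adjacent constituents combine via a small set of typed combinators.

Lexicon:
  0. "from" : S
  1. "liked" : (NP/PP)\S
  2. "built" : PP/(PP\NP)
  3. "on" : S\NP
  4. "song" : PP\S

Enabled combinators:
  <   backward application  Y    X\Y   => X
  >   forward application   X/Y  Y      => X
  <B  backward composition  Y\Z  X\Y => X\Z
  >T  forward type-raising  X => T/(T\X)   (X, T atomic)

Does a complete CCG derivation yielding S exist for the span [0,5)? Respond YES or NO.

S (NP/PP)\S PP/(PP\NP) S\NP PP\S
CKY chart[0,5] = {N/(N\NP), NP, NP/(NP\NP), PP/(PP\NP), S/(S\NP)}; S ∉ chart

NO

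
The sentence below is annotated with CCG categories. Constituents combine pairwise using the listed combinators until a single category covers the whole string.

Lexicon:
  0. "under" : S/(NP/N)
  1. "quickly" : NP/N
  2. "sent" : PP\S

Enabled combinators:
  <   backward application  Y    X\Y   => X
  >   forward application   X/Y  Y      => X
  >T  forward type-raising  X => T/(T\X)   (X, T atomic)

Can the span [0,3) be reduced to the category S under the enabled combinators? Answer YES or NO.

NO

S/(NP/N) NP/N PP\S
CKY chart[0,3] = {N/(N\PP), NP/(NP\PP), PP, PP/(PP\PP), S/(S\PP)}; S ∉ chart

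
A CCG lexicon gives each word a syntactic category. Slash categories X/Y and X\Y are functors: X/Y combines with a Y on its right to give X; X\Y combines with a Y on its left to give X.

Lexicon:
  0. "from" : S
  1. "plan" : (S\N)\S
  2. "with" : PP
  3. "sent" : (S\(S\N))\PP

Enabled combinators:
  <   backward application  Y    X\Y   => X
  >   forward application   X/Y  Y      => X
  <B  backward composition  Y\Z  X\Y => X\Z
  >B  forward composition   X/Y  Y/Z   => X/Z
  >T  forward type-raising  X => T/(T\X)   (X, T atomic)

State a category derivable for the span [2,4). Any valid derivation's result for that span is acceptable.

[0,4] S   <
  [0,2] S\N   <
    [0,1] "from" : S
    [1,2] "plan" : (S\N)\S
  [2,4] S\(S\N)   <
    [2,3] "with" : PP
    [3,4] "sent" : (S\(S\N))\PP

S\(S\N)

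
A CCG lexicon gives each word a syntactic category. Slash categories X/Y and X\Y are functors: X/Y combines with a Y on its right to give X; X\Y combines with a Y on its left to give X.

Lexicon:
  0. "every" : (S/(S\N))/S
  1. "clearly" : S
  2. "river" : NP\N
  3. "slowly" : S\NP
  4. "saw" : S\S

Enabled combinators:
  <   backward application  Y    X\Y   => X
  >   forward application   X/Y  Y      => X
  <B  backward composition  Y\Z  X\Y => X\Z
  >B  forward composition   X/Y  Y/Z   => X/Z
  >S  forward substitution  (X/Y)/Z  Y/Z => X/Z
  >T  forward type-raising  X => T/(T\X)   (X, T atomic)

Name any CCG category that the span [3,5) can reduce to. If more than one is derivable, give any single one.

S\NP

[0,5] S   >
  [0,2] S/(S\N)   >
    [0,1] "every" : (S/(S\N))/S
    [1,2] "clearly" : S
  [2,5] S\N   <B
    [2,3] "river" : NP\N
    [3,5] S\NP   <B
      [3,4] "slowly" : S\NP
      [4,5] "saw" : S\S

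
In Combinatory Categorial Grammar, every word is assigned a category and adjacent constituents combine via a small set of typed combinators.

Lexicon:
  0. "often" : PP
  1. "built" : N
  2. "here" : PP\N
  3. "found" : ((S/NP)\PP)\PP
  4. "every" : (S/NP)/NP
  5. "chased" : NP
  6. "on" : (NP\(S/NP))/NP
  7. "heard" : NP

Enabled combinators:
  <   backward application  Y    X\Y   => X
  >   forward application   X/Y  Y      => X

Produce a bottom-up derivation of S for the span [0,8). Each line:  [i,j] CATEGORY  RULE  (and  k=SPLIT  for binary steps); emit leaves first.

[0,8] S   >
  [0,4] S/NP   <
    [0,1] "often" : PP
    [1,4] (S/NP)\PP   <
      [1,3] PP   <
        [1,2] "built" : N
        [2,3] "here" : PP\N
      [3,4] "found" : ((S/NP)\PP)\PP
  [4,8] NP   <
    [4,6] S/NP   >
      [4,5] "every" : (S/NP)/NP
      [5,6] "chased" : NP
    [6,8] NP\(S/NP)   >
      [6,7] "on" : (NP\(S/NP))/NP
      [7,8] "heard" : NP

[0,1] PP  lex  "often"
[1,2] N  lex  "built"
[2,3] PP\N  lex  "here"
[1,3] PP  <  k=2
[3,4] ((S/NP)\PP)\PP  lex  "found"
[1,4] (S/NP)\PP  <  k=3
[0,4] S/NP  <  k=1
[4,5] (S/NP)/NP  lex  "every"
[5,6] NP  lex  "chased"
[4,6] S/NP  >  k=5
[6,7] (NP\(S/NP))/NP  lex  "on"
[7,8] NP  lex  "heard"
[6,8] NP\(S/NP)  >  k=7
[4,8] NP  <  k=6
[0,8] S  >  k=4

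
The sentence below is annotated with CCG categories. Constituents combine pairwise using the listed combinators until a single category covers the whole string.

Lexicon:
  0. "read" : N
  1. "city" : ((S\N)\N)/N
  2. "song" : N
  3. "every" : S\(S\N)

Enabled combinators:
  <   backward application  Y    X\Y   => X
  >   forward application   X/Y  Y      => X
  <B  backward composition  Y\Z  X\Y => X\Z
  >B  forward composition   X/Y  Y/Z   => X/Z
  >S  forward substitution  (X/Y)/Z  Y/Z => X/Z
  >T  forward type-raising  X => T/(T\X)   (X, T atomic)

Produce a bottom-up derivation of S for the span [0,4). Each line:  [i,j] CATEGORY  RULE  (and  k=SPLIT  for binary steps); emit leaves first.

[0,1] N  lex  "read"
[1,2] ((S\N)\N)/N  lex  "city"
[2,3] N  lex  "song"
[1,3] (S\N)\N  >  k=2
[0,3] S\N  <  k=1
[3,4] S\(S\N)  lex  "every"
[0,4] S  <  k=3

[0,4] S   <
  [0,3] S\N   <
    [0,1] "read" : N
    [1,3] (S\N)\N   >
      [1,2] "city" : ((S\N)\N)/N
      [2,3] "song" : N
  [3,4] "every" : S\(S\N)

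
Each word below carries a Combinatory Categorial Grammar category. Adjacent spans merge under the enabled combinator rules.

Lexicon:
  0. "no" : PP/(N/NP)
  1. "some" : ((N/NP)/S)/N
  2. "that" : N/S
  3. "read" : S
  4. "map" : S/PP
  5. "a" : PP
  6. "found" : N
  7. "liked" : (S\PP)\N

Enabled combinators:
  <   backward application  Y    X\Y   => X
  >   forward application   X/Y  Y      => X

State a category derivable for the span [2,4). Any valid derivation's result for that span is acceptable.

[0,8] S   <
  [0,6] PP   >
    [0,1] "no" : PP/(N/NP)
    [1,6] N/NP   >
      [1,4] (N/NP)/S   >
        [1,2] "some" : ((N/NP)/S)/N
        [2,4] N   >
          [2,3] "that" : N/S
          [3,4] "read" : S
      [4,6] S   >
        [4,5] "map" : S/PP
        [5,6] "a" : PP
  [6,8] S\PP   <
    [6,7] "found" : N
    [7,8] "liked" : (S\PP)\N

N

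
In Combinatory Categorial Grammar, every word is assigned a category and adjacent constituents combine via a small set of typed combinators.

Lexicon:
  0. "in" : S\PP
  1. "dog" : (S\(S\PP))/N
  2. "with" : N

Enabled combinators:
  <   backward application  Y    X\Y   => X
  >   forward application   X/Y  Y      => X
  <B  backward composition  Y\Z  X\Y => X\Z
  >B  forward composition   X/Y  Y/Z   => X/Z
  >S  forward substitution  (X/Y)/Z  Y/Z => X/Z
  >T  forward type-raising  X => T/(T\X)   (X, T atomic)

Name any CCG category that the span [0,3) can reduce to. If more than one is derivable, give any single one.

S

[0,3] S   <
  [0,1] "in" : S\PP
  [1,3] S\(S\PP)   >
    [1,2] "dog" : (S\(S\PP))/N
    [2,3] "with" : N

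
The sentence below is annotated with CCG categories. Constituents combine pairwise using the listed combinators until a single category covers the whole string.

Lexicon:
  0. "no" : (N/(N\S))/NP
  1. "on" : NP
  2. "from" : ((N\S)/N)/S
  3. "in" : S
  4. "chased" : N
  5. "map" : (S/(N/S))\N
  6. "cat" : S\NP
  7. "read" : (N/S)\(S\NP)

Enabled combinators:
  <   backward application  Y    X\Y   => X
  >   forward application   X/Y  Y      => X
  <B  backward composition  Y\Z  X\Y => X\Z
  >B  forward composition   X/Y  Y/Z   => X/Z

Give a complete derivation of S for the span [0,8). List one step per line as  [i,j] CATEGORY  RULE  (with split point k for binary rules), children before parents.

[0,1] (N/(N\S))/NP  lex  "no"
[1,2] NP  lex  "on"
[0,2] N/(N\S)  >  k=1
[2,3] ((N\S)/N)/S  lex  "from"
[3,4] S  lex  "in"
[2,4] (N\S)/N  >  k=3
[4,5] N  lex  "chased"
[2,5] N\S  >  k=4
[0,5] N  >  k=2
[5,6] (S/(N/S))\N  lex  "map"
[0,6] S/(N/S)  <  k=5
[6,7] S\NP  lex  "cat"
[7,8] (N/S)\(S\NP)  lex  "read"
[6,8] N/S  <  k=7
[0,8] S  >  k=6

[0,8] S   >
  [0,6] S/(N/S)   <
    [0,5] N   >
      [0,2] N/(N\S)   >
        [0,1] "no" : (N/(N\S))/NP
        [1,2] "on" : NP
      [2,5] N\S   >
        [2,4] (N\S)/N   >
          [2,3] "from" : ((N\S)/N)/S
          [3,4] "in" : S
        [4,5] "chased" : N
    [5,6] "map" : (S/(N/S))\N
  [6,8] N/S   <
    [6,7] "cat" : S\NP
    [7,8] "read" : (N/S)\(S\NP)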